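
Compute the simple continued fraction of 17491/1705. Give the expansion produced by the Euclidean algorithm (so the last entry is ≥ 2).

[10; 3, 1, 6, 2, 9, 3]

17491 = 10*1705 + 441
1705 = 3*441 + 382
441 = 1*382 + 59
382 = 6*59 + 28
59 = 2*28 + 3
28 = 9*3 + 1
3 = 3*1 + 0  (stop)
So 17491/1705 = [10; 3, 1, 6, 2, 9, 3].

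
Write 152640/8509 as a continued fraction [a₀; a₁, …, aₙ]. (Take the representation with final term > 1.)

152640 = 17*8509 + 7987
8509 = 1*7987 + 522
7987 = 15*522 + 157
522 = 3*157 + 51
157 = 3*51 + 4
51 = 12*4 + 3
4 = 1*3 + 1
3 = 3*1 + 0  (stop)
So 152640/8509 = [17; 1, 15, 3, 3, 12, 1, 3].

[17; 1, 15, 3, 3, 12, 1, 3]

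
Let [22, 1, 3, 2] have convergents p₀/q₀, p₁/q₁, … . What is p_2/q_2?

91/4

Using pₖ = aₖpₖ₋₁ + pₖ₋₂, qₖ = aₖqₖ₋₁ + qₖ₋₂ (with p₋₁=1, p₋₂=0, q₋₁=0, q₋₂=1):
  k=0: a=22, p=22, q=1
  k=1: a=1, p=23, q=1
  k=2: a=3, p=91, q=4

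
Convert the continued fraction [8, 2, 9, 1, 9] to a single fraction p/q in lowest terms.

1763/208

Using pₖ = aₖpₖ₋₁ + pₖ₋₂ and qₖ = aₖqₖ₋₁ + qₖ₋₂:
  k=0: a=8, p=8, q=1
  k=1: a=2, p=17, q=2
  k=2: a=9, p=161, q=19
  k=3: a=1, p=178, q=21
  k=4: a=9, p=1763, q=208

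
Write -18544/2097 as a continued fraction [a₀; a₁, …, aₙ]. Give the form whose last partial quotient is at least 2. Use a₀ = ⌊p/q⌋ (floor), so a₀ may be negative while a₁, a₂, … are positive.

[-9; 6, 2, 1, 2, 13, 3]

-18544 = -9*2097 + 329
2097 = 6*329 + 123
329 = 2*123 + 83
123 = 1*83 + 40
83 = 2*40 + 3
40 = 13*3 + 1
3 = 3*1 + 0  (stop)
So -18544/2097 = [-9; 6, 2, 1, 2, 13, 3].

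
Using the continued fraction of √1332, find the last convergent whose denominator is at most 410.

√1332 = [36; 2, 72, …] (period length 2).
Convergents:
  p_0/q_0 = 36/1
  p_1/q_1 = 73/2
  p_2/q_2 = 5292/145
  p_3/q_3 = 10657/292
  p_4/q_4 = 772596/21169
q_3 = 292 ≤ 410 < 21169 = q_4, so the answer is 10657/292.

10657/292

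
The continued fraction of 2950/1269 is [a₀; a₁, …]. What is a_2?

2950 = 2·1269 + 412   →  a_0 = 2
1269 = 3·412 + 33   →  a_1 = 3
412 = 12·33 + 16   →  a_2 = 12

12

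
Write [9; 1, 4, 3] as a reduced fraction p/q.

Using pₖ = aₖpₖ₋₁ + pₖ₋₂ and qₖ = aₖqₖ₋₁ + qₖ₋₂:
  k=0: a=9, p=9, q=1
  k=1: a=1, p=10, q=1
  k=2: a=4, p=49, q=5
  k=3: a=3, p=157, q=16

157/16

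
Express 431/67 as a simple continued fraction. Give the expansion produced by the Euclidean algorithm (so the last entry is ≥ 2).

[6; 2, 3, 4, 2]

431 = 6×67 + 29
67 = 2×29 + 9
29 = 3×9 + 2
9 = 4×2 + 1
2 = 2×1 + 0  (stop)
So 431/67 = [6; 2, 3, 4, 2].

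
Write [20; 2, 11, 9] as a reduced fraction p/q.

4280/209

Using pₖ = aₖpₖ₋₁ + pₖ₋₂ and qₖ = aₖqₖ₋₁ + qₖ₋₂:
  k=0: a=20, p=20, q=1
  k=1: a=2, p=41, q=2
  k=2: a=11, p=471, q=23
  k=3: a=9, p=4280, q=209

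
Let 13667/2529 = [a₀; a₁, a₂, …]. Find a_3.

13667 = 5·2529 + 1022   →  a_0 = 5
2529 = 2·1022 + 485   →  a_1 = 2
1022 = 2·485 + 52   →  a_2 = 2
485 = 9·52 + 17   →  a_3 = 9

9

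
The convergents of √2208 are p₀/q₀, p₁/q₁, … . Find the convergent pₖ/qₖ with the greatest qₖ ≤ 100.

4417/94

√2208 = [46; 1, 92, …] (period length 2).
Convergents:
  p_0/q_0 = 46/1
  p_1/q_1 = 47/1
  p_2/q_2 = 4370/93
  p_3/q_3 = 4417/94
  p_4/q_4 = 410734/8741
q_3 = 94 ≤ 100 < 8741 = q_4, so the answer is 4417/94.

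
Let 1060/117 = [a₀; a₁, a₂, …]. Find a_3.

1060 = 9·117 + 7   →  a_0 = 9
117 = 16·7 + 5   →  a_1 = 16
7 = 1·5 + 2   →  a_2 = 1
5 = 2·2 + 1   →  a_3 = 2

2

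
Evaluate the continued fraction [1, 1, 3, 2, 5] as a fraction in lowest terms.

87/49

Using pₖ = aₖpₖ₋₁ + pₖ₋₂ and qₖ = aₖqₖ₋₁ + qₖ₋₂:
  k=0: a=1, p=1, q=1
  k=1: a=1, p=2, q=1
  k=2: a=3, p=7, q=4
  k=3: a=2, p=16, q=9
  k=4: a=5, p=87, q=49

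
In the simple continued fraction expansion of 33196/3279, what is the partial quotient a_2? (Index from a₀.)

13

33196 = 10·3279 + 406   →  a_0 = 10
3279 = 8·406 + 31   →  a_1 = 8
406 = 13·31 + 3   →  a_2 = 13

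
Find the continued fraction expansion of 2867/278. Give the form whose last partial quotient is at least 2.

[10; 3, 5, 8, 2]

2867 = 10*278 + 87
278 = 3*87 + 17
87 = 5*17 + 2
17 = 8*2 + 1
2 = 2*1 + 0  (stop)
So 2867/278 = [10; 3, 5, 8, 2].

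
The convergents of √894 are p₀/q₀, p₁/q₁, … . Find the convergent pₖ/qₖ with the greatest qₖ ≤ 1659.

√894 = [29; 1, 8, 1, 58, …] (period length 4).
Convergents:
  p_0/q_0 = 29/1
  p_1/q_1 = 30/1
  p_2/q_2 = 269/9
  p_3/q_3 = 299/10
  p_4/q_4 = 17611/589
  p_5/q_5 = 17910/599
  p_6/q_6 = 160891/5381
q_5 = 599 ≤ 1659 < 5381 = q_6, so the answer is 17910/599.

17910/599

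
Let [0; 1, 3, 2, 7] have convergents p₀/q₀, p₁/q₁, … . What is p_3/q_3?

7/9

Using pₖ = aₖpₖ₋₁ + pₖ₋₂, qₖ = aₖqₖ₋₁ + qₖ₋₂ (with p₋₁=1, p₋₂=0, q₋₁=0, q₋₂=1):
  k=0: a=0, p=0, q=1
  k=1: a=1, p=1, q=1
  k=2: a=3, p=3, q=4
  k=3: a=2, p=7, q=9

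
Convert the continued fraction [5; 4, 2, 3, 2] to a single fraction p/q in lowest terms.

371/71

Using pₖ = aₖpₖ₋₁ + pₖ₋₂ and qₖ = aₖqₖ₋₁ + qₖ₋₂:
  k=0: a=5, p=5, q=1
  k=1: a=4, p=21, q=4
  k=2: a=2, p=47, q=9
  k=3: a=3, p=162, q=31
  k=4: a=2, p=371, q=71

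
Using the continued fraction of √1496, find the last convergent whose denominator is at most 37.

√1496 = [38; 1, 2, 9, 2, 1, 76, …] (period length 6).
Convergents:
  p_0/q_0 = 38/1
  p_1/q_1 = 39/1
  p_2/q_2 = 116/3
  p_3/q_3 = 1083/28
  p_4/q_4 = 2282/59
q_3 = 28 ≤ 37 < 59 = q_4, so the answer is 1083/28.

1083/28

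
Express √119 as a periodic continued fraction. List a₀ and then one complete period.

[10; 1, 9, 1, 20]

a₀ = ⌊√119⌋ = 10.
With m₀=0, d₀=1 and mₖ₊₁ = dₖaₖ − mₖ, dₖ₊₁ = (n − mₖ₊₁²)/dₖ, aₖ₊₁ = ⌊(a₀+mₖ₊₁)/dₖ₊₁⌋:
  k=1: m=10, d=19, a=1
  k=2: m=9, d=2, a=9
  k=3: m=9, d=19, a=1
  k=4: m=10, d=1, a=20
d=1 and a=2a₀=20 at k=4, so the next step gives (m, d) = (10, 19) again — its k=1 value — and the period has length 4.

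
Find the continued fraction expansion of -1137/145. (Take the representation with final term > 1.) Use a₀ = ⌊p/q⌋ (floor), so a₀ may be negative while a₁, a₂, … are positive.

-1137 = -8×145 + 23
145 = 6×23 + 7
23 = 3×7 + 2
7 = 3×2 + 1
2 = 2×1 + 0  (stop)
So -1137/145 = [-8; 6, 3, 3, 2].

[-8; 6, 3, 3, 2]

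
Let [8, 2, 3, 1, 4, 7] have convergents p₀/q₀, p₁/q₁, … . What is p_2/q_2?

Using pₖ = aₖpₖ₋₁ + pₖ₋₂, qₖ = aₖqₖ₋₁ + qₖ₋₂ (with p₋₁=1, p₋₂=0, q₋₁=0, q₋₂=1):
  k=0: a=8, p=8, q=1
  k=1: a=2, p=17, q=2
  k=2: a=3, p=59, q=7

59/7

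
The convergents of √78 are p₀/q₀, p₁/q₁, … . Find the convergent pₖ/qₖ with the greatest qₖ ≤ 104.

√78 = [8; 1, 4, 1, 16, …] (period length 4).
Convergents:
  p_0/q_0 = 8/1
  p_1/q_1 = 9/1
  p_2/q_2 = 44/5
  p_3/q_3 = 53/6
  p_4/q_4 = 892/101
  p_5/q_5 = 945/107
q_4 = 101 ≤ 104 < 107 = q_5, so the answer is 892/101.

892/101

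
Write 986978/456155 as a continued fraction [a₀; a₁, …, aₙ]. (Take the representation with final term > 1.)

986978 = 2·456155 + 74668
456155 = 6·74668 + 8147
74668 = 9·8147 + 1345
8147 = 6·1345 + 77
1345 = 17·77 + 36
77 = 2·36 + 5
36 = 7·5 + 1
5 = 5·1 + 0  (stop)
So 986978/456155 = [2; 6, 9, 6, 17, 2, 7, 5].

[2; 6, 9, 6, 17, 2, 7, 5]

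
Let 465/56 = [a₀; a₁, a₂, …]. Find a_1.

465 = 8·56 + 17   →  a_0 = 8
56 = 3·17 + 5   →  a_1 = 3

3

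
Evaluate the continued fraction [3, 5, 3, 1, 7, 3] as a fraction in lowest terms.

Using pₖ = aₖpₖ₋₁ + pₖ₋₂ and qₖ = aₖqₖ₋₁ + qₖ₋₂:
  k=0: a=3, p=3, q=1
  k=1: a=5, p=16, q=5
  k=2: a=3, p=51, q=16
  k=3: a=1, p=67, q=21
  k=4: a=7, p=520, q=163
  k=5: a=3, p=1627, q=510

1627/510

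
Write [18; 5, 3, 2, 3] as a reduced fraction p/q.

Using pₖ = aₖpₖ₋₁ + pₖ₋₂ and qₖ = aₖqₖ₋₁ + qₖ₋₂:
  k=0: a=18, p=18, q=1
  k=1: a=5, p=91, q=5
  k=2: a=3, p=291, q=16
  k=3: a=2, p=673, q=37
  k=4: a=3, p=2310, q=127

2310/127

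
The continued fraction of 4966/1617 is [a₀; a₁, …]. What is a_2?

16

4966 = 3·1617 + 115   →  a_0 = 3
1617 = 14·115 + 7   →  a_1 = 14
115 = 16·7 + 3   →  a_2 = 16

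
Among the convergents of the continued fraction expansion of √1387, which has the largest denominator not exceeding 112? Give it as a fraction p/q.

1229/33

√1387 = [37; 4, 8, 37, 8, 4, 74, …] (period length 6).
Convergents:
  p_0/q_0 = 37/1
  p_1/q_1 = 149/4
  p_2/q_2 = 1229/33
  p_3/q_3 = 45622/1225
q_2 = 33 ≤ 112 < 1225 = q_3, so the answer is 1229/33.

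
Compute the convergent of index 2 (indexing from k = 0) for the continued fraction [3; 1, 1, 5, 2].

7/2

Using pₖ = aₖpₖ₋₁ + pₖ₋₂, qₖ = aₖqₖ₋₁ + qₖ₋₂ (with p₋₁=1, p₋₂=0, q₋₁=0, q₋₂=1):
  k=0: a=3, p=3, q=1
  k=1: a=1, p=4, q=1
  k=2: a=1, p=7, q=2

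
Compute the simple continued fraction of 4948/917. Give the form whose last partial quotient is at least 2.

4948 = 5*917 + 363
917 = 2*363 + 191
363 = 1*191 + 172
191 = 1*172 + 19
172 = 9*19 + 1
19 = 19*1 + 0  (stop)
So 4948/917 = [5; 2, 1, 1, 9, 19].

[5; 2, 1, 1, 9, 19]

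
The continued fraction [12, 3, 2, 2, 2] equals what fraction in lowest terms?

Using pₖ = aₖpₖ₋₁ + pₖ₋₂ and qₖ = aₖqₖ₋₁ + qₖ₋₂:
  k=0: a=12, p=12, q=1
  k=1: a=3, p=37, q=3
  k=2: a=2, p=86, q=7
  k=3: a=2, p=209, q=17
  k=4: a=2, p=504, q=41

504/41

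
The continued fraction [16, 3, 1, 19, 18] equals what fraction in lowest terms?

Fold from the inside: start with 18/1.
  19 + 1/18 = 343/18
  1 + 18/343 = 361/343
  3 + 343/361 = 1426/361
  16 + 361/1426 = 23177/1426

23177/1426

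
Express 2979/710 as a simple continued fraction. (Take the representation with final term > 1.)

2979 = 4×710 + 139
710 = 5×139 + 15
139 = 9×15 + 4
15 = 3×4 + 3
4 = 1×3 + 1
3 = 3×1 + 0  (stop)
So 2979/710 = [4; 5, 9, 3, 1, 3].

[4; 5, 9, 3, 1, 3]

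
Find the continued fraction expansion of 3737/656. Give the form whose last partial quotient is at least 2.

[5; 1, 2, 3, 2, 1, 2, 7]

3737 = 5×656 + 457
656 = 1×457 + 199
457 = 2×199 + 59
199 = 3×59 + 22
59 = 2×22 + 15
22 = 1×15 + 7
15 = 2×7 + 1
7 = 7×1 + 0  (stop)
So 3737/656 = [5; 1, 2, 3, 2, 1, 2, 7].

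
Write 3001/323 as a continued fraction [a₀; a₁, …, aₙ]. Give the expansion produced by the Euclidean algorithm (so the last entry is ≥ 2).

3001 = 9*323 + 94
323 = 3*94 + 41
94 = 2*41 + 12
41 = 3*12 + 5
12 = 2*5 + 2
5 = 2*2 + 1
2 = 2*1 + 0  (stop)
So 3001/323 = [9; 3, 2, 3, 2, 2, 2].

[9; 3, 2, 3, 2, 2, 2]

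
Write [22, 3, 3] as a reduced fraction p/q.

Using pₖ = aₖpₖ₋₁ + pₖ₋₂ and qₖ = aₖqₖ₋₁ + qₖ₋₂:
  k=0: a=22, p=22, q=1
  k=1: a=3, p=67, q=3
  k=2: a=3, p=223, q=10

223/10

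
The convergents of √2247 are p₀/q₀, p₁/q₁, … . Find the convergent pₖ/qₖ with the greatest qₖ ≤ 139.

3650/77

√2247 = [47; 2, 2, 15, 2, 2, 94, …] (period length 6).
Convergents:
  p_0/q_0 = 47/1
  p_1/q_1 = 95/2
  p_2/q_2 = 237/5
  p_3/q_3 = 3650/77
  p_4/q_4 = 7537/159
q_3 = 77 ≤ 139 < 159 = q_4, so the answer is 3650/77.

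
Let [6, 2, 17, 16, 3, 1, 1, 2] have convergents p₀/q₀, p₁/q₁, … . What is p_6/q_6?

25969/4004

Using pₖ = aₖpₖ₋₁ + pₖ₋₂, qₖ = aₖqₖ₋₁ + qₖ₋₂ (with p₋₁=1, p₋₂=0, q₋₁=0, q₋₂=1):
  k=0: a=6, p=6, q=1
  k=1: a=2, p=13, q=2
  k=2: a=17, p=227, q=35
  k=3: a=16, p=3645, q=562
  k=4: a=3, p=11162, q=1721
  k=5: a=1, p=14807, q=2283
  k=6: a=1, p=25969, q=4004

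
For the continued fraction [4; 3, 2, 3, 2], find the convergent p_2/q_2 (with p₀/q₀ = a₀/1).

Using pₖ = aₖpₖ₋₁ + pₖ₋₂, qₖ = aₖqₖ₋₁ + qₖ₋₂ (with p₋₁=1, p₋₂=0, q₋₁=0, q₋₂=1):
  k=0: a=4, p=4, q=1
  k=1: a=3, p=13, q=3
  k=2: a=2, p=30, q=7

30/7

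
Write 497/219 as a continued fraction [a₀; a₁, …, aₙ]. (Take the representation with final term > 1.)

[2; 3, 1, 2, 2, 8]

497 = 2*219 + 59
219 = 3*59 + 42
59 = 1*42 + 17
42 = 2*17 + 8
17 = 2*8 + 1
8 = 8*1 + 0  (stop)
So 497/219 = [2; 3, 1, 2, 2, 8].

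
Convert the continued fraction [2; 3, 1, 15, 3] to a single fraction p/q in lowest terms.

435/193

Using pₖ = aₖpₖ₋₁ + pₖ₋₂ and qₖ = aₖqₖ₋₁ + qₖ₋₂:
  k=0: a=2, p=2, q=1
  k=1: a=3, p=7, q=3
  k=2: a=1, p=9, q=4
  k=3: a=15, p=142, q=63
  k=4: a=3, p=435, q=193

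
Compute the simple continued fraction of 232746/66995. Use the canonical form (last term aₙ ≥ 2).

232746 = 3·66995 + 31761
66995 = 2·31761 + 3473
31761 = 9·3473 + 504
3473 = 6·504 + 449
504 = 1·449 + 55
449 = 8·55 + 9
55 = 6·9 + 1
9 = 9·1 + 0  (stop)
So 232746/66995 = [3; 2, 9, 6, 1, 8, 6, 9].

[3; 2, 9, 6, 1, 8, 6, 9]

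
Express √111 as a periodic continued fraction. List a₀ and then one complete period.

a₀ = ⌊√111⌋ = 10.
With m₀=0, d₀=1 and mₖ₊₁ = dₖaₖ − mₖ, dₖ₊₁ = (n − mₖ₊₁²)/dₖ, aₖ₊₁ = ⌊(a₀+mₖ₊₁)/dₖ₊₁⌋:
  k=1: m=10, d=11, a=1
  k=2: m=1, d=10, a=1
  k=3: m=9, d=3, a=6
  k=4: m=9, d=10, a=1
  k=5: m=1, d=11, a=1
  k=6: m=10, d=1, a=20
d=1 and a=2a₀=20 at k=6, so the next step gives (m, d) = (10, 11) again — its k=1 value — and the period has length 6.

[10; 1, 1, 6, 1, 1, 20]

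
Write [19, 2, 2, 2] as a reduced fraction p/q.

Using pₖ = aₖpₖ₋₁ + pₖ₋₂ and qₖ = aₖqₖ₋₁ + qₖ₋₂:
  k=0: a=19, p=19, q=1
  k=1: a=2, p=39, q=2
  k=2: a=2, p=97, q=5
  k=3: a=2, p=233, q=12

233/12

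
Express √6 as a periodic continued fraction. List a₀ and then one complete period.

[2; 2, 4]

a₀ = ⌊√6⌋ = 2.
With m₀=0, d₀=1 and mₖ₊₁ = dₖaₖ − mₖ, dₖ₊₁ = (n − mₖ₊₁²)/dₖ, aₖ₊₁ = ⌊(a₀+mₖ₊₁)/dₖ₊₁⌋:
  k=1: m=2, d=2, a=2
  k=2: m=2, d=1, a=4
d=1 and a=2a₀=4 at k=2, so the next step gives (m, d) = (2, 2) again — its k=1 value — and the period has length 2.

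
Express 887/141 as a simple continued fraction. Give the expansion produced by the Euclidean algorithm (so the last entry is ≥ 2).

[6; 3, 2, 3, 1, 1, 2]

887 = 6*141 + 41
141 = 3*41 + 18
41 = 2*18 + 5
18 = 3*5 + 3
5 = 1*3 + 2
3 = 1*2 + 1
2 = 2*1 + 0  (stop)
So 887/141 = [6; 3, 2, 3, 1, 1, 2].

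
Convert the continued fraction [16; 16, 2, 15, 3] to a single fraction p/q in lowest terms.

Fold from the inside: start with 3/1.
  15 + 1/3 = 46/3
  2 + 3/46 = 95/46
  16 + 46/95 = 1566/95
  16 + 95/1566 = 25151/1566

25151/1566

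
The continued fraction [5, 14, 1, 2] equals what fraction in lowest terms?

Using pₖ = aₖpₖ₋₁ + pₖ₋₂ and qₖ = aₖqₖ₋₁ + qₖ₋₂:
  k=0: a=5, p=5, q=1
  k=1: a=14, p=71, q=14
  k=2: a=1, p=76, q=15
  k=3: a=2, p=223, q=44

223/44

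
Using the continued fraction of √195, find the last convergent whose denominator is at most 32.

391/28

√195 = [13; 1, 26, …] (period length 2).
Convergents:
  p_0/q_0 = 13/1
  p_1/q_1 = 14/1
  p_2/q_2 = 377/27
  p_3/q_3 = 391/28
  p_4/q_4 = 10543/755
q_3 = 28 ≤ 32 < 755 = q_4, so the answer is 391/28.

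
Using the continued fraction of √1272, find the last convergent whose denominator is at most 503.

15229/427

√1272 = [35; 1, 1, 1, 70, …] (period length 4).
Convergents:
  p_0/q_0 = 35/1
  p_1/q_1 = 36/1
  p_2/q_2 = 71/2
  p_3/q_3 = 107/3
  p_4/q_4 = 7561/212
  p_5/q_5 = 7668/215
  p_6/q_6 = 15229/427
  p_7/q_7 = 22897/642
q_6 = 427 ≤ 503 < 642 = q_7, so the answer is 15229/427.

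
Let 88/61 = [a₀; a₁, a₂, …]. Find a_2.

88 = 1·61 + 27   →  a_0 = 1
61 = 2·27 + 7   →  a_1 = 2
27 = 3·7 + 6   →  a_2 = 3

3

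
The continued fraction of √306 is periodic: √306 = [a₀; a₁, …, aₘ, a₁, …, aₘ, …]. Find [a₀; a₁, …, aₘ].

a₀ = ⌊√306⌋ = 17.
With m₀=0, d₀=1 and mₖ₊₁ = dₖaₖ − mₖ, dₖ₊₁ = (n − mₖ₊₁²)/dₖ, aₖ₊₁ = ⌊(a₀+mₖ₊₁)/dₖ₊₁⌋:
  k=1: m=17, d=17, a=2
  k=2: m=17, d=1, a=34
d=1 and a=2a₀=34 at k=2, so the next step gives (m, d) = (17, 17) again — its k=1 value — and the period has length 2.

[17; 2, 34]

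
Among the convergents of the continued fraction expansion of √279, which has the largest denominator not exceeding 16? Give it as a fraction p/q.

√279 = [16; 1, 2, 2, 1, 2, 2, 1, 32, …] (period length 8).
Convergents:
  p_0/q_0 = 16/1
  p_1/q_1 = 17/1
  p_2/q_2 = 50/3
  p_3/q_3 = 117/7
  p_4/q_4 = 167/10
  p_5/q_5 = 451/27
q_4 = 10 ≤ 16 < 27 = q_5, so the answer is 167/10.

167/10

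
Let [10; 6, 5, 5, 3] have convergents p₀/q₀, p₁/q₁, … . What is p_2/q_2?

Using pₖ = aₖpₖ₋₁ + pₖ₋₂, qₖ = aₖqₖ₋₁ + qₖ₋₂ (with p₋₁=1, p₋₂=0, q₋₁=0, q₋₂=1):
  k=0: a=10, p=10, q=1
  k=1: a=6, p=61, q=6
  k=2: a=5, p=315, q=31

315/31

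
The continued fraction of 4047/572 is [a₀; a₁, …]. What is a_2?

4047 = 7·572 + 43   →  a_0 = 7
572 = 13·43 + 13   →  a_1 = 13
43 = 3·13 + 4   →  a_2 = 3

3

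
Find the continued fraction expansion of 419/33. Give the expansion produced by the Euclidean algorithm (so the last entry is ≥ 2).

419 = 12*33 + 23
33 = 1*23 + 10
23 = 2*10 + 3
10 = 3*3 + 1
3 = 3*1 + 0  (stop)
So 419/33 = [12; 1, 2, 3, 3].

[12; 1, 2, 3, 3]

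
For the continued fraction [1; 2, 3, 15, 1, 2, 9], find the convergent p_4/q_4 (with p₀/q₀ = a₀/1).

163/114

Using pₖ = aₖpₖ₋₁ + pₖ₋₂, qₖ = aₖqₖ₋₁ + qₖ₋₂ (with p₋₁=1, p₋₂=0, q₋₁=0, q₋₂=1):
  k=0: a=1, p=1, q=1
  k=1: a=2, p=3, q=2
  k=2: a=3, p=10, q=7
  k=3: a=15, p=153, q=107
  k=4: a=1, p=163, q=114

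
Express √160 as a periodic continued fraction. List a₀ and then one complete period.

[12; 1, 1, 1, 5, 1, 1, 1, 24]

a₀ = ⌊√160⌋ = 12.
With m₀=0, d₀=1 and mₖ₊₁ = dₖaₖ − mₖ, dₖ₊₁ = (n − mₖ₊₁²)/dₖ, aₖ₊₁ = ⌊(a₀+mₖ₊₁)/dₖ₊₁⌋:
  k=1: m=12, d=16, a=1
  k=2: m=4, d=9, a=1
  k=3: m=5, d=15, a=1
  k=4: m=10, d=4, a=5
  k=5: m=10, d=15, a=1
  k=6: m=5, d=9, a=1
  k=7: m=4, d=16, a=1
  k=8: m=12, d=1, a=24
d=1 and a=2a₀=24 at k=8, so the next step gives (m, d) = (12, 16) again — its k=1 value — and the period has length 8.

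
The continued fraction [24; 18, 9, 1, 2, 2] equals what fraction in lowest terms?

29612/1231

Fold from the inside: start with 2/1.
  2 + 1/2 = 5/2
  1 + 2/5 = 7/5
  9 + 5/7 = 68/7
  18 + 7/68 = 1231/68
  24 + 68/1231 = 29612/1231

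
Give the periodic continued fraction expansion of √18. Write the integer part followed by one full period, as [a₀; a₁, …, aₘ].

a₀ = ⌊√18⌋ = 4.
With m₀=0, d₀=1 and mₖ₊₁ = dₖaₖ − mₖ, dₖ₊₁ = (n − mₖ₊₁²)/dₖ, aₖ₊₁ = ⌊(a₀+mₖ₊₁)/dₖ₊₁⌋:
  k=1: m=4, d=2, a=4
  k=2: m=4, d=1, a=8
d=1 and a=2a₀=8 at k=2, so the next step gives (m, d) = (4, 2) again — its k=1 value — and the period has length 2.

[4; 4, 8]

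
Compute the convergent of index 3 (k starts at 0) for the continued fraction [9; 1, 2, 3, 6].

Using pₖ = aₖpₖ₋₁ + pₖ₋₂, qₖ = aₖqₖ₋₁ + qₖ₋₂ (with p₋₁=1, p₋₂=0, q₋₁=0, q₋₂=1):
  k=0: a=9, p=9, q=1
  k=1: a=1, p=10, q=1
  k=2: a=2, p=29, q=3
  k=3: a=3, p=97, q=10

97/10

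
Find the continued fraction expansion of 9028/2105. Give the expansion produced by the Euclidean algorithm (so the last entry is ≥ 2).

[4; 3, 2, 6, 9, 5]

9028 = 4·2105 + 608
2105 = 3·608 + 281
608 = 2·281 + 46
281 = 6·46 + 5
46 = 9·5 + 1
5 = 5·1 + 0  (stop)
So 9028/2105 = [4; 3, 2, 6, 9, 5].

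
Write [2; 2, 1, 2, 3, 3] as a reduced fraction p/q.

Fold from the inside: start with 3/1.
  3 + 1/3 = 10/3
  2 + 3/10 = 23/10
  1 + 10/23 = 33/23
  2 + 23/33 = 89/33
  2 + 33/89 = 211/89

211/89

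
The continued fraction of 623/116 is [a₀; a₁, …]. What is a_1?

2

623 = 5·116 + 43   →  a_0 = 5
116 = 2·43 + 30   →  a_1 = 2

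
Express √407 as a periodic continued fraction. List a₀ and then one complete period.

[20; 5, 1, 2, 1, 5, 40]

a₀ = ⌊√407⌋ = 20.
With m₀=0, d₀=1 and mₖ₊₁ = dₖaₖ − mₖ, dₖ₊₁ = (n − mₖ₊₁²)/dₖ, aₖ₊₁ = ⌊(a₀+mₖ₊₁)/dₖ₊₁⌋:
  k=1: m=20, d=7, a=5
  k=2: m=15, d=26, a=1
  k=3: m=11, d=11, a=2
  k=4: m=11, d=26, a=1
  k=5: m=15, d=7, a=5
  k=6: m=20, d=1, a=40
d=1 and a=2a₀=40 at k=6, so the next step gives (m, d) = (20, 7) again — its k=1 value — and the period has length 6.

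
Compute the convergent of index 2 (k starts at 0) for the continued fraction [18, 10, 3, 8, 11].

561/31

Using pₖ = aₖpₖ₋₁ + pₖ₋₂, qₖ = aₖqₖ₋₁ + qₖ₋₂ (with p₋₁=1, p₋₂=0, q₋₁=0, q₋₂=1):
  k=0: a=18, p=18, q=1
  k=1: a=10, p=181, q=10
  k=2: a=3, p=561, q=31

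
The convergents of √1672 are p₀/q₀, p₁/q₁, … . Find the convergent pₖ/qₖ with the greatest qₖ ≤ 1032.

33857/828

√1672 = [40; 1, 8, 10, 8, 1, 80, …] (period length 6).
Convergents:
  p_0/q_0 = 40/1
  p_1/q_1 = 41/1
  p_2/q_2 = 368/9
  p_3/q_3 = 3721/91
  p_4/q_4 = 30136/737
  p_5/q_5 = 33857/828
  p_6/q_6 = 2738696/66977
q_5 = 828 ≤ 1032 < 66977 = q_6, so the answer is 33857/828.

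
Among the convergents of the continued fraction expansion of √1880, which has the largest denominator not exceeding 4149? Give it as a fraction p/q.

√1880 = [43; 2, 1, 3, 1, 2, 86, …] (period length 6).
Convergents:
  p_0/q_0 = 43/1
  p_1/q_1 = 87/2
  p_2/q_2 = 130/3
  p_3/q_3 = 477/11
  p_4/q_4 = 607/14
  p_5/q_5 = 1691/39
  p_6/q_6 = 146033/3368
  p_7/q_7 = 293757/6775
q_6 = 3368 ≤ 4149 < 6775 = q_7, so the answer is 146033/3368.

146033/3368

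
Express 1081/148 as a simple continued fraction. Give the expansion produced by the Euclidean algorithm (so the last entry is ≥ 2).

1081 = 7*148 + 45
148 = 3*45 + 13
45 = 3*13 + 6
13 = 2*6 + 1
6 = 6*1 + 0  (stop)
So 1081/148 = [7; 3, 3, 2, 6].

[7; 3, 3, 2, 6]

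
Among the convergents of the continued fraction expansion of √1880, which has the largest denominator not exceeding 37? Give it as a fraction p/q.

√1880 = [43; 2, 1, 3, 1, 2, 86, …] (period length 6).
Convergents:
  p_0/q_0 = 43/1
  p_1/q_1 = 87/2
  p_2/q_2 = 130/3
  p_3/q_3 = 477/11
  p_4/q_4 = 607/14
  p_5/q_5 = 1691/39
q_4 = 14 ≤ 37 < 39 = q_5, so the answer is 607/14.

607/14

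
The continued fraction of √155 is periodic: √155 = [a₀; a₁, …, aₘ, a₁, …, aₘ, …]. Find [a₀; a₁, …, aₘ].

a₀ = ⌊√155⌋ = 12.
With m₀=0, d₀=1 and mₖ₊₁ = dₖaₖ − mₖ, dₖ₊₁ = (n − mₖ₊₁²)/dₖ, aₖ₊₁ = ⌊(a₀+mₖ₊₁)/dₖ₊₁⌋:
  k=1: m=12, d=11, a=2
  k=2: m=10, d=5, a=4
  k=3: m=10, d=11, a=2
  k=4: m=12, d=1, a=24
d=1 and a=2a₀=24 at k=4, so the next step gives (m, d) = (12, 11) again — its k=1 value — and the period has length 4.

[12; 2, 4, 2, 24]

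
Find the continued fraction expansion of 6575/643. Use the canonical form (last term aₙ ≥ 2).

6575 = 10*643 + 145
643 = 4*145 + 63
145 = 2*63 + 19
63 = 3*19 + 6
19 = 3*6 + 1
6 = 6*1 + 0  (stop)
So 6575/643 = [10; 4, 2, 3, 3, 6].

[10; 4, 2, 3, 3, 6]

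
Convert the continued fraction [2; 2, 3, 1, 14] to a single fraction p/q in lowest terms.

325/133

Fold from the inside: start with 14/1.
  1 + 1/14 = 15/14
  3 + 14/15 = 59/15
  2 + 15/59 = 133/59
  2 + 59/133 = 325/133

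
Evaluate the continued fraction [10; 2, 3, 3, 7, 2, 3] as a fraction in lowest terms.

12991/1245

Using pₖ = aₖpₖ₋₁ + pₖ₋₂ and qₖ = aₖqₖ₋₁ + qₖ₋₂:
  k=0: a=10, p=10, q=1
  k=1: a=2, p=21, q=2
  k=2: a=3, p=73, q=7
  k=3: a=3, p=240, q=23
  k=4: a=7, p=1753, q=168
  k=5: a=2, p=3746, q=359
  k=6: a=3, p=12991, q=1245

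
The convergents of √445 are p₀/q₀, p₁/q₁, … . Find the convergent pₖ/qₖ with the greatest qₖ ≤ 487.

√445 = [21; 10, 1, 1, 10, 42, …] (period length 5).
Convergents:
  p_0/q_0 = 21/1
  p_1/q_1 = 211/10
  p_2/q_2 = 232/11
  p_3/q_3 = 443/21
  p_4/q_4 = 4662/221
  p_5/q_5 = 196247/9303
q_4 = 221 ≤ 487 < 9303 = q_5, so the answer is 4662/221.

4662/221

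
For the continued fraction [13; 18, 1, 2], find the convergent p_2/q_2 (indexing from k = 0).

248/19

Using pₖ = aₖpₖ₋₁ + pₖ₋₂, qₖ = aₖqₖ₋₁ + qₖ₋₂ (with p₋₁=1, p₋₂=0, q₋₁=0, q₋₂=1):
  k=0: a=13, p=13, q=1
  k=1: a=18, p=235, q=18
  k=2: a=1, p=248, q=19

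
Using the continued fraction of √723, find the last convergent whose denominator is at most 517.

13041/485

√723 = [26; 1, 7, 1, 52, …] (period length 4).
Convergents:
  p_0/q_0 = 26/1
  p_1/q_1 = 27/1
  p_2/q_2 = 215/8
  p_3/q_3 = 242/9
  p_4/q_4 = 12799/476
  p_5/q_5 = 13041/485
  p_6/q_6 = 104086/3871
q_5 = 485 ≤ 517 < 3871 = q_6, so the answer is 13041/485.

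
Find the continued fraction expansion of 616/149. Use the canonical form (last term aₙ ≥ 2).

616 = 4×149 + 20
149 = 7×20 + 9
20 = 2×9 + 2
9 = 4×2 + 1
2 = 2×1 + 0  (stop)
So 616/149 = [4; 7, 2, 4, 2].

[4; 7, 2, 4, 2]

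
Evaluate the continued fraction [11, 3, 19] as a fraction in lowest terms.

657/58

Using pₖ = aₖpₖ₋₁ + pₖ₋₂ and qₖ = aₖqₖ₋₁ + qₖ₋₂:
  k=0: a=11, p=11, q=1
  k=1: a=3, p=34, q=3
  k=2: a=19, p=657, q=58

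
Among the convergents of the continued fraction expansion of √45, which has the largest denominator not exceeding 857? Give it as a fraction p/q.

2207/329

√45 = [6; 1, 2, 2, 2, 1, 12, …] (period length 6).
Convergents:
  p_0/q_0 = 6/1
  p_1/q_1 = 7/1
  p_2/q_2 = 20/3
  p_3/q_3 = 47/7
  p_4/q_4 = 114/17
  p_5/q_5 = 161/24
  p_6/q_6 = 2046/305
  p_7/q_7 = 2207/329
  p_8/q_8 = 6460/963
q_7 = 329 ≤ 857 < 963 = q_8, so the answer is 2207/329.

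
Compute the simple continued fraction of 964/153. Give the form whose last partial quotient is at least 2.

964 = 6·153 + 46
153 = 3·46 + 15
46 = 3·15 + 1
15 = 15·1 + 0  (stop)
So 964/153 = [6; 3, 3, 15].

[6; 3, 3, 15]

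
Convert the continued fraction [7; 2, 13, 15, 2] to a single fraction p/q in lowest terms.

Using pₖ = aₖpₖ₋₁ + pₖ₋₂ and qₖ = aₖqₖ₋₁ + qₖ₋₂:
  k=0: a=7, p=7, q=1
  k=1: a=2, p=15, q=2
  k=2: a=13, p=202, q=27
  k=3: a=15, p=3045, q=407
  k=4: a=2, p=6292, q=841

6292/841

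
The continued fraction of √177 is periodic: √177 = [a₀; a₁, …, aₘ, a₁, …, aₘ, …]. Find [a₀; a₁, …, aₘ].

a₀ = ⌊√177⌋ = 13.
With m₀=0, d₀=1 and mₖ₊₁ = dₖaₖ − mₖ, dₖ₊₁ = (n − mₖ₊₁²)/dₖ, aₖ₊₁ = ⌊(a₀+mₖ₊₁)/dₖ₊₁⌋:
  k=1: m=13, d=8, a=3
  k=2: m=11, d=7, a=3
  k=3: m=10, d=11, a=2
  k=4: m=12, d=3, a=8
  k=5: m=12, d=11, a=2
  k=6: m=10, d=7, a=3
  k=7: m=11, d=8, a=3
  k=8: m=13, d=1, a=26
d=1 and a=2a₀=26 at k=8, so the next step gives (m, d) = (13, 8) again — its k=1 value — and the period has length 8.

[13; 3, 3, 2, 8, 2, 3, 3, 26]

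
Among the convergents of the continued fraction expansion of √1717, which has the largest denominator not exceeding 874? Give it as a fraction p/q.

22583/545

√1717 = [41; 2, 3, 2, 4, 2, 3, 2, 82, …] (period length 8).
Convergents:
  p_0/q_0 = 41/1
  p_1/q_1 = 83/2
  p_2/q_2 = 290/7
  p_3/q_3 = 663/16
  p_4/q_4 = 2942/71
  p_5/q_5 = 6547/158
  p_6/q_6 = 22583/545
  p_7/q_7 = 51713/1248
q_6 = 545 ≤ 874 < 1248 = q_7, so the answer is 22583/545.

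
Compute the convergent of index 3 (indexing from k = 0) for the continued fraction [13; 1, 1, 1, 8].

41/3

Using pₖ = aₖpₖ₋₁ + pₖ₋₂, qₖ = aₖqₖ₋₁ + qₖ₋₂ (with p₋₁=1, p₋₂=0, q₋₁=0, q₋₂=1):
  k=0: a=13, p=13, q=1
  k=1: a=1, p=14, q=1
  k=2: a=1, p=27, q=2
  k=3: a=1, p=41, q=3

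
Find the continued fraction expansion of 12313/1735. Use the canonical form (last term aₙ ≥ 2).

12313 = 7×1735 + 168
1735 = 10×168 + 55
168 = 3×55 + 3
55 = 18×3 + 1
3 = 3×1 + 0  (stop)
So 12313/1735 = [7; 10, 3, 18, 3].

[7; 10, 3, 18, 3]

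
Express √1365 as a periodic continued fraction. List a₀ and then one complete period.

a₀ = ⌊√1365⌋ = 36.
With m₀=0, d₀=1 and mₖ₊₁ = dₖaₖ − mₖ, dₖ₊₁ = (n − mₖ₊₁²)/dₖ, aₖ₊₁ = ⌊(a₀+mₖ₊₁)/dₖ₊₁⌋:
  k=1: m=36, d=69, a=1
  k=2: m=33, d=4, a=17
  k=3: m=35, d=35, a=2
  k=4: m=35, d=4, a=17
  k=5: m=33, d=69, a=1
  k=6: m=36, d=1, a=72
d=1 and a=2a₀=72 at k=6, so the next step gives (m, d) = (36, 69) again — its k=1 value — and the period has length 6.

[36; 1, 17, 2, 17, 1, 72]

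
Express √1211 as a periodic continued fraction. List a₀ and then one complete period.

[34; 1, 3, 1, 68]

a₀ = ⌊√1211⌋ = 34.
With m₀=0, d₀=1 and mₖ₊₁ = dₖaₖ − mₖ, dₖ₊₁ = (n − mₖ₊₁²)/dₖ, aₖ₊₁ = ⌊(a₀+mₖ₊₁)/dₖ₊₁⌋:
  k=1: m=34, d=55, a=1
  k=2: m=21, d=14, a=3
  k=3: m=21, d=55, a=1
  k=4: m=34, d=1, a=68
d=1 and a=2a₀=68 at k=4, so the next step gives (m, d) = (34, 55) again — its k=1 value — and the period has length 4.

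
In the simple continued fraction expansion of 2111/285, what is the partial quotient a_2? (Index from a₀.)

2111 = 7·285 + 116   →  a_0 = 7
285 = 2·116 + 53   →  a_1 = 2
116 = 2·53 + 10   →  a_2 = 2

2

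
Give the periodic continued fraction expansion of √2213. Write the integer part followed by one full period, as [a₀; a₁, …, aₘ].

[47; 23, 1, 1, 23, 94]

a₀ = ⌊√2213⌋ = 47.
With m₀=0, d₀=1 and mₖ₊₁ = dₖaₖ − mₖ, dₖ₊₁ = (n − mₖ₊₁²)/dₖ, aₖ₊₁ = ⌊(a₀+mₖ₊₁)/dₖ₊₁⌋:
  k=1: m=47, d=4, a=23
  k=2: m=45, d=47, a=1
  k=3: m=2, d=47, a=1
  k=4: m=45, d=4, a=23
  k=5: m=47, d=1, a=94
d=1 and a=2a₀=94 at k=5, so the next step gives (m, d) = (47, 4) again — its k=1 value — and the period has length 5.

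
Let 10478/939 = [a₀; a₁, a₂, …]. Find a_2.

3

10478 = 11·939 + 149   →  a_0 = 11
939 = 6·149 + 45   →  a_1 = 6
149 = 3·45 + 14   →  a_2 = 3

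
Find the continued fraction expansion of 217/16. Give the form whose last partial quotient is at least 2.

217 = 13·16 + 9
16 = 1·9 + 7
9 = 1·7 + 2
7 = 3·2 + 1
2 = 2·1 + 0  (stop)
So 217/16 = [13; 1, 1, 3, 2].

[13; 1, 1, 3, 2]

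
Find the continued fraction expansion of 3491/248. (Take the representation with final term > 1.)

[14; 13, 19]

3491 = 14*248 + 19
248 = 13*19 + 1
19 = 19*1 + 0  (stop)
So 3491/248 = [14; 13, 19].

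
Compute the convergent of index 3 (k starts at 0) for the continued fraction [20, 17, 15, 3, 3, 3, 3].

Using pₖ = aₖpₖ₋₁ + pₖ₋₂, qₖ = aₖqₖ₋₁ + qₖ₋₂ (with p₋₁=1, p₋₂=0, q₋₁=0, q₋₂=1):
  k=0: a=20, p=20, q=1
  k=1: a=17, p=341, q=17
  k=2: a=15, p=5135, q=256
  k=3: a=3, p=15746, q=785

15746/785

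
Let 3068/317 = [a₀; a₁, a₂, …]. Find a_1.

3068 = 9·317 + 215   →  a_0 = 9
317 = 1·215 + 102   →  a_1 = 1

1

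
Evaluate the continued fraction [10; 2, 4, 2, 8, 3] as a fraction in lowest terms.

Using pₖ = aₖpₖ₋₁ + pₖ₋₂ and qₖ = aₖqₖ₋₁ + qₖ₋₂:
  k=0: a=10, p=10, q=1
  k=1: a=2, p=21, q=2
  k=2: a=4, p=94, q=9
  k=3: a=2, p=209, q=20
  k=4: a=8, p=1766, q=169
  k=5: a=3, p=5507, q=527

5507/527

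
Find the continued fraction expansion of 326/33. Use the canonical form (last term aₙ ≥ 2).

[9; 1, 7, 4]

326 = 9·33 + 29
33 = 1·29 + 4
29 = 7·4 + 1
4 = 4·1 + 0  (stop)
So 326/33 = [9; 1, 7, 4].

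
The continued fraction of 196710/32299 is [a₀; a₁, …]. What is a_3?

13

196710 = 6·32299 + 2916   →  a_0 = 6
32299 = 11·2916 + 223   →  a_1 = 11
2916 = 13·223 + 17   →  a_2 = 13
223 = 13·17 + 2   →  a_3 = 13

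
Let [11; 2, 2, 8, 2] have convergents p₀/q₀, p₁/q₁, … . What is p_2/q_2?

Using pₖ = aₖpₖ₋₁ + pₖ₋₂, qₖ = aₖqₖ₋₁ + qₖ₋₂ (with p₋₁=1, p₋₂=0, q₋₁=0, q₋₂=1):
  k=0: a=11, p=11, q=1
  k=1: a=2, p=23, q=2
  k=2: a=2, p=57, q=5

57/5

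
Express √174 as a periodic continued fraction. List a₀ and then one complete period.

a₀ = ⌊√174⌋ = 13.
With m₀=0, d₀=1 and mₖ₊₁ = dₖaₖ − mₖ, dₖ₊₁ = (n − mₖ₊₁²)/dₖ, aₖ₊₁ = ⌊(a₀+mₖ₊₁)/dₖ₊₁⌋:
  k=1: m=13, d=5, a=5
  k=2: m=12, d=6, a=4
  k=3: m=12, d=5, a=5
  k=4: m=13, d=1, a=26
d=1 and a=2a₀=26 at k=4, so the next step gives (m, d) = (13, 5) again — its k=1 value — and the period has length 4.

[13; 5, 4, 5, 26]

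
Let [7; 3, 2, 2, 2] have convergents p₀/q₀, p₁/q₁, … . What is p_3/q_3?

Using pₖ = aₖpₖ₋₁ + pₖ₋₂, qₖ = aₖqₖ₋₁ + qₖ₋₂ (with p₋₁=1, p₋₂=0, q₋₁=0, q₋₂=1):
  k=0: a=7, p=7, q=1
  k=1: a=3, p=22, q=3
  k=2: a=2, p=51, q=7
  k=3: a=2, p=124, q=17

124/17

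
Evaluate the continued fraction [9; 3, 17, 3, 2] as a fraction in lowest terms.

3451/370

Fold from the inside: start with 2/1.
  3 + 1/2 = 7/2
  17 + 2/7 = 121/7
  3 + 7/121 = 370/121
  9 + 121/370 = 3451/370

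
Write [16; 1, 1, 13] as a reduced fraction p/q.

Fold from the inside: start with 13/1.
  1 + 1/13 = 14/13
  1 + 13/14 = 27/14
  16 + 14/27 = 446/27

446/27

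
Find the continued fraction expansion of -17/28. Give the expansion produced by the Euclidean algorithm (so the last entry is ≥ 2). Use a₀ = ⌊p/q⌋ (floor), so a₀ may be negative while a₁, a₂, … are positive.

[-1; 2, 1, 1, 5]

-17 = -1·28 + 11
28 = 2·11 + 6
11 = 1·6 + 5
6 = 1·5 + 1
5 = 5·1 + 0  (stop)
So -17/28 = [-1; 2, 1, 1, 5].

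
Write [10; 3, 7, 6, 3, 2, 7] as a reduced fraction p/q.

Using pₖ = aₖpₖ₋₁ + pₖ₋₂ and qₖ = aₖqₖ₋₁ + qₖ₋₂:
  k=0: a=10, p=10, q=1
  k=1: a=3, p=31, q=3
  k=2: a=7, p=227, q=22
  k=3: a=6, p=1393, q=135
  k=4: a=3, p=4406, q=427
  k=5: a=2, p=10205, q=989
  k=6: a=7, p=75841, q=7350

75841/7350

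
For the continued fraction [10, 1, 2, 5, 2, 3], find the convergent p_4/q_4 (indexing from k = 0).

Using pₖ = aₖpₖ₋₁ + pₖ₋₂, qₖ = aₖqₖ₋₁ + qₖ₋₂ (with p₋₁=1, p₋₂=0, q₋₁=0, q₋₂=1):
  k=0: a=10, p=10, q=1
  k=1: a=1, p=11, q=1
  k=2: a=2, p=32, q=3
  k=3: a=5, p=171, q=16
  k=4: a=2, p=374, q=35

374/35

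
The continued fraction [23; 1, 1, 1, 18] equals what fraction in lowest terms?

1325/56

Fold from the inside: start with 18/1.
  1 + 1/18 = 19/18
  1 + 18/19 = 37/19
  1 + 19/37 = 56/37
  23 + 37/56 = 1325/56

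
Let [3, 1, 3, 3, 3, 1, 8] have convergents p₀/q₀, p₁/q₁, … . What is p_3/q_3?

49/13

Using pₖ = aₖpₖ₋₁ + pₖ₋₂, qₖ = aₖqₖ₋₁ + qₖ₋₂ (with p₋₁=1, p₋₂=0, q₋₁=0, q₋₂=1):
  k=0: a=3, p=3, q=1
  k=1: a=1, p=4, q=1
  k=2: a=3, p=15, q=4
  k=3: a=3, p=49, q=13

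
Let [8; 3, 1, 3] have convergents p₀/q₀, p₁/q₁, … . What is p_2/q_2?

Using pₖ = aₖpₖ₋₁ + pₖ₋₂, qₖ = aₖqₖ₋₁ + qₖ₋₂ (with p₋₁=1, p₋₂=0, q₋₁=0, q₋₂=1):
  k=0: a=8, p=8, q=1
  k=1: a=3, p=25, q=3
  k=2: a=1, p=33, q=4

33/4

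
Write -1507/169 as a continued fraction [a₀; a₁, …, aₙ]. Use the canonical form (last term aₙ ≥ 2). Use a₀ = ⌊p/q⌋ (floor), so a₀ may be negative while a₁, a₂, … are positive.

-1507 = -9·169 + 14
169 = 12·14 + 1
14 = 14·1 + 0  (stop)
So -1507/169 = [-9; 12, 14].

[-9; 12, 14]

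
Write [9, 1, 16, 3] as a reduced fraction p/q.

517/52

Fold from the inside: start with 3/1.
  16 + 1/3 = 49/3
  1 + 3/49 = 52/49
  9 + 49/52 = 517/52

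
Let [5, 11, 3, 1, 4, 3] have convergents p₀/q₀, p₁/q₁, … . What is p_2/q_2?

173/34

Using pₖ = aₖpₖ₋₁ + pₖ₋₂, qₖ = aₖqₖ₋₁ + qₖ₋₂ (with p₋₁=1, p₋₂=0, q₋₁=0, q₋₂=1):
  k=0: a=5, p=5, q=1
  k=1: a=11, p=56, q=11
  k=2: a=3, p=173, q=34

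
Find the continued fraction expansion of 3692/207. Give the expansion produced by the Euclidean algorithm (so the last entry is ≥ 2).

3692 = 17·207 + 173
207 = 1·173 + 34
173 = 5·34 + 3
34 = 11·3 + 1
3 = 3·1 + 0  (stop)
So 3692/207 = [17; 1, 5, 11, 3].

[17; 1, 5, 11, 3]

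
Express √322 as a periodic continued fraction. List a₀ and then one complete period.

[17; 1, 16, 1, 34]

a₀ = ⌊√322⌋ = 17.
With m₀=0, d₀=1 and mₖ₊₁ = dₖaₖ − mₖ, dₖ₊₁ = (n − mₖ₊₁²)/dₖ, aₖ₊₁ = ⌊(a₀+mₖ₊₁)/dₖ₊₁⌋:
  k=1: m=17, d=33, a=1
  k=2: m=16, d=2, a=16
  k=3: m=16, d=33, a=1
  k=4: m=17, d=1, a=34
d=1 and a=2a₀=34 at k=4, so the next step gives (m, d) = (17, 33) again — its k=1 value — and the period has length 4.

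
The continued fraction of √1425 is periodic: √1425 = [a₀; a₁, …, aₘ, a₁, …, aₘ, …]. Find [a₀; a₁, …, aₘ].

[37; 1, 2, 1, 74]

a₀ = ⌊√1425⌋ = 37.
With m₀=0, d₀=1 and mₖ₊₁ = dₖaₖ − mₖ, dₖ₊₁ = (n − mₖ₊₁²)/dₖ, aₖ₊₁ = ⌊(a₀+mₖ₊₁)/dₖ₊₁⌋:
  k=1: m=37, d=56, a=1
  k=2: m=19, d=19, a=2
  k=3: m=19, d=56, a=1
  k=4: m=37, d=1, a=74
d=1 and a=2a₀=74 at k=4, so the next step gives (m, d) = (37, 56) again — its k=1 value — and the period has length 4.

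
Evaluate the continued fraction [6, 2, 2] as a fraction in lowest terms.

Using pₖ = aₖpₖ₋₁ + pₖ₋₂ and qₖ = aₖqₖ₋₁ + qₖ₋₂:
  k=0: a=6, p=6, q=1
  k=1: a=2, p=13, q=2
  k=2: a=2, p=32, q=5

32/5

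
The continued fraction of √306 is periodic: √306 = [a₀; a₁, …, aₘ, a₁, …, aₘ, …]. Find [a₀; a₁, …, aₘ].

a₀ = ⌊√306⌋ = 17.
With m₀=0, d₀=1 and mₖ₊₁ = dₖaₖ − mₖ, dₖ₊₁ = (n − mₖ₊₁²)/dₖ, aₖ₊₁ = ⌊(a₀+mₖ₊₁)/dₖ₊₁⌋:
  k=1: m=17, d=17, a=2
  k=2: m=17, d=1, a=34
d=1 and a=2a₀=34 at k=2, so the next step gives (m, d) = (17, 17) again — its k=1 value — and the period has length 2.

[17; 2, 34]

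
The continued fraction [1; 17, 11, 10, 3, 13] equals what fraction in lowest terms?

82907/78324

Fold from the inside: start with 13/1.
  3 + 1/13 = 40/13
  10 + 13/40 = 413/40
  11 + 40/413 = 4583/413
  17 + 413/4583 = 78324/4583
  1 + 4583/78324 = 82907/78324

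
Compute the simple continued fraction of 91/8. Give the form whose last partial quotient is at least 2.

91 = 11·8 + 3
8 = 2·3 + 2
3 = 1·2 + 1
2 = 2·1 + 0  (stop)
So 91/8 = [11; 2, 1, 2].

[11; 2, 1, 2]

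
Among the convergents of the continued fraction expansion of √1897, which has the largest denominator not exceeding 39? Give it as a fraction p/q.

√1897 = [43; 1, 1, 4, 12, 4, 1, 1, 86, …] (period length 8).
Convergents:
  p_0/q_0 = 43/1
  p_1/q_1 = 44/1
  p_2/q_2 = 87/2
  p_3/q_3 = 392/9
  p_4/q_4 = 4791/110
q_3 = 9 ≤ 39 < 110 = q_4, so the answer is 392/9.

392/9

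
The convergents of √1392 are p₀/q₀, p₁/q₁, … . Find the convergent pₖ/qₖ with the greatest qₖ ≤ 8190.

√1392 = [37; 3, 4, 3, 74, …] (period length 4).
Convergents:
  p_0/q_0 = 37/1
  p_1/q_1 = 112/3
  p_2/q_2 = 485/13
  p_3/q_3 = 1567/42
  p_4/q_4 = 116443/3121
  p_5/q_5 = 350896/9405
q_4 = 3121 ≤ 8190 < 9405 = q_5, so the answer is 116443/3121.

116443/3121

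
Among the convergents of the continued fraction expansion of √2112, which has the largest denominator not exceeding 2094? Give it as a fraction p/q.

96141/2092

√2112 = [45; 1, 21, 1, 90, …] (period length 4).
Convergents:
  p_0/q_0 = 45/1
  p_1/q_1 = 46/1
  p_2/q_2 = 1011/22
  p_3/q_3 = 1057/23
  p_4/q_4 = 96141/2092
  p_5/q_5 = 97198/2115
q_4 = 2092 ≤ 2094 < 2115 = q_5, so the answer is 96141/2092.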